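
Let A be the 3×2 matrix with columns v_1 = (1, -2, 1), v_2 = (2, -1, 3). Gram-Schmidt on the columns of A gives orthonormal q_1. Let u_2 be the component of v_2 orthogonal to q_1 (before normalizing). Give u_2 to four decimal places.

v_1 = (1, -2, 1); ‖v_1‖ = 2.4495, so q_1 = (0.4082, -0.8165, 0.4082).
q_1·v_2 = 0.4082·2 + (-0.8165)·(-1) + 0.4082·3 = 2.8577.
u_2 = v_2 − 2.8577·q_1 = (0.8333, 1.3333, 1.8333).

u_2 = (0.8333, 1.3333, 1.8333)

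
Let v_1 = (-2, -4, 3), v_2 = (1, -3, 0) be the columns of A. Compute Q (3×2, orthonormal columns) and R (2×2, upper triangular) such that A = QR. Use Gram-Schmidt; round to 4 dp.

Q = [[-0.3714, 0.6601], [-0.7428, -0.6332], [0.5571, -0.4042]], R = [[5.3852, 1.8570], [0.0000, 2.5596]]

e_1 = v_1/‖v_1‖ = (-2, -4, 3)/5.3852 = (-0.3714, -0.7428, 0.5571).
r_{12} = e_1·v_2 = 1.8570.
u_2 = v_2 − 1.8570·e_1 = (1.6897, -1.6207, -1.0345).
‖u_2‖ = 2.5596, so e_2 = (0.6601, -0.6332, -0.4042).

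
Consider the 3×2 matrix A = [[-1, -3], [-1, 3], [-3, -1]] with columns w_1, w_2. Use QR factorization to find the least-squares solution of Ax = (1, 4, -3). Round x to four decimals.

e_1 = w_1/‖w_1‖ = (-1, -1, -3)/3.3166 = (-0.3015, -0.3015, -0.9045).
r_{12} = e_1·w_2 = 0.9045.
u_2 = w_2 − 0.9045·e_1 = (-2.7273, 3.2727, -0.1818).
‖u_2‖ = 4.2640, so e_2 = (-0.6396, 0.7675, -0.0426).
Qᵀb = (1.2060, 2.5584).
Back-substitute: x_2 = 2.5584/4.2640 = 0.6000.
x_1 = (1.2060 − 0.9045·0.6000)/3.3166 = 0.2000.

x = (0.2000, 0.6000)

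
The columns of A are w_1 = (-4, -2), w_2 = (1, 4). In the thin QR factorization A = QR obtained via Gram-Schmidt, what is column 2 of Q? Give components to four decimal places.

e_2 = (-0.4472, 0.8944)

w_1 = (-4, -2); ‖w_1‖ = 4.4721, so e_1 = (-0.8944, -0.4472).
e_1·w_2 = (-0.8944)·1 + (-0.4472)·4 = -2.6833.
u_2 = w_2 + 2.6833·e_1 = (-1.4000, 2.8000).
‖u_2‖ = 3.1305, so e_2 = (-0.4472, 0.8944).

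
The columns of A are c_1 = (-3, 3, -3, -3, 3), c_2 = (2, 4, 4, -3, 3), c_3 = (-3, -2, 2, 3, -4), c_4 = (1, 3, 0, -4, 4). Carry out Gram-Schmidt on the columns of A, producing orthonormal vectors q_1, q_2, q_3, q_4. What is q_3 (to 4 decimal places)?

q_1 = c_1/‖c_1‖ = (-3, 3, -3, -3, 3)/6.7082 = (-0.4472, 0.4472, -0.4472, -0.4472, 0.4472).
r_{12} = q_1·c_2 = 1.7889.
u_2 = c_2 − 1.7889·q_1 = (2.8000, 3.2000, 4.8000, -2.2000, 2.2000).
‖u_2‖ = 7.1274, so q_2 = (0.3928, 0.4490, 0.6735, -0.3087, 0.3087).
r_{13} = q_1·c_3 = -3.5777; r_{23} = q_2·c_3 = -2.8902.
u_3 = c_3 + 3.5777·q_1 + 2.8902·q_2 = (-3.4646, 0.8976, 2.3465, 0.5079, -1.5079).
‖u_3‖ = 4.5658, so q_3 = (-0.7588, 0.1966, 0.5139, 0.1112, -0.3303).

q_3 = (-0.7588, 0.1966, 0.5139, 0.1112, -0.3303)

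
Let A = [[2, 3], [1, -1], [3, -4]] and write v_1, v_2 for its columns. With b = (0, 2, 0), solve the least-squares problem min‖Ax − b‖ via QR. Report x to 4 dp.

e_1 = v_1/‖v_1‖ = (2, 1, 3)/3.7417 = (0.5345, 0.2673, 0.8018).
r_{12} = e_1·v_2 = -1.8708.
u_2 = v_2 + 1.8708·e_1 = (4.0000, -0.5000, -2.5000).
‖u_2‖ = 4.7434, so e_2 = (0.8433, -0.1054, -0.5270).
Qᵀb = (0.5345, -0.2108).
Back-substitute: x_2 = -0.2108/4.7434 = -0.0444.
x_1 = (0.5345 + 1.8708·(-0.0444))/3.7417 = 0.1206.

x = (0.1206, -0.0444)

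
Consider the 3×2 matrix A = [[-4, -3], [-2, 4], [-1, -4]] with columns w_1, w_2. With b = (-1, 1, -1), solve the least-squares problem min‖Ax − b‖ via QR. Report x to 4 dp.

x = (0.0439, 0.2597)

e_1 = w_1/‖w_1‖ = (-4, -2, -1)/4.5826 = (-0.8729, -0.4364, -0.2182).
r_{12} = e_1·w_2 = 1.7457.
u_2 = w_2 − 1.7457·e_1 = (-1.4762, 4.7619, -3.6190).
‖u_2‖ = 6.1606, so e_2 = (-0.2396, 0.7730, -0.5875).
Qᵀb = (0.6547, 1.6000).
Back-substitute: x_2 = 1.6000/6.1606 = 0.2597.
x_1 = (0.6547 − 1.7457·0.2597)/4.5826 = 0.0439.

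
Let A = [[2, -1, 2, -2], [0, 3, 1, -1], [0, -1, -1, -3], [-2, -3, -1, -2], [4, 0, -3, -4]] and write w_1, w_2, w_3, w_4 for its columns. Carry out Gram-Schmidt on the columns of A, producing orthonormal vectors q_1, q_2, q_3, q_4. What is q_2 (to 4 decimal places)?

q_2 = (-0.3032, 0.6823, -0.2274, -0.6065, -0.1516)

w_1 = (2, 0, 0, -2, 4); ‖w_1‖ = 4.8990, so q_1 = (0.4082, 0.0000, 0.0000, -0.4082, 0.8165).
q_1·w_2 = 0.4082·(-1) + 0.0000·3 + 0.0000·(-1) + (-0.4082)·(-3) + 0.8165·0 = 0.8165.
u_2 = w_2 − 0.8165·q_1 = (-1.3333, 3.0000, -1.0000, -2.6667, -0.6667).
‖u_2‖ = 4.3970, so q_2 = (-0.3032, 0.6823, -0.2274, -0.6065, -0.1516).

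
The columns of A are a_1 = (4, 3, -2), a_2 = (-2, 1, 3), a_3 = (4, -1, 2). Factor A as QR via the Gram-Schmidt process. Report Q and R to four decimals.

a_1 = (4, 3, -2); ‖a_1‖ = 5.3852, so q_1 = (0.7428, 0.5571, -0.3714).
q_1·a_2 = 0.7428·(-2) + 0.5571·1 + (-0.3714)·3 = -2.0426.
u_2 = a_2 + 2.0426·q_1 = (-0.4828, 2.1379, 2.2414).
‖u_2‖ = 3.1349, so q_2 = (-0.1540, 0.6820, 0.7150).
q_1·a_3 = 0.7428·4 + 0.5571·(-1) + (-0.3714)·2 = 1.6713; q_2·a_3 = (-0.1540)·4 + 0.6820·(-1) + 0.7150·2 = 0.1320.
u_3 = a_3 − 1.6713·q_1 − 0.1320·q_2 = (2.7789, -2.0211, 2.5263).
‖u_3‖ = 4.2649, so q_3 = (0.6516, -0.4739, 0.5923).

Q = [[0.7428, -0.1540, 0.6516], [0.5571, 0.6820, -0.4739], [-0.3714, 0.7150, 0.5923]], R = [[5.3852, -2.0426, 1.6713], [0.0000, 3.1349, 0.1320], [0.0000, 0.0000, 4.2649]]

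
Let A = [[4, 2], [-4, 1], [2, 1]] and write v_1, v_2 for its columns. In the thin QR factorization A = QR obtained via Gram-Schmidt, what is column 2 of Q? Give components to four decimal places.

e_2 = (0.5963, 0.7454, 0.2981)

v_1 = (4, -4, 2); ‖v_1‖ = 6.0000, so e_1 = (0.6667, -0.6667, 0.3333).
e_1·v_2 = 0.6667·2 + (-0.6667)·1 + 0.3333·1 = 1.0000.
u_2 = v_2 − 1.0000·e_1 = (1.3333, 1.6667, 0.6667).
‖u_2‖ = 2.2361, so e_2 = (0.5963, 0.7454, 0.2981).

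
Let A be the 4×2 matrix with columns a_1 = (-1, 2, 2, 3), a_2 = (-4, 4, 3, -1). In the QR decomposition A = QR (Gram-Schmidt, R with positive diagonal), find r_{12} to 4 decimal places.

a_1 = (-1, 2, 2, 3); ‖a_1‖ = 4.2426, so e_1 = (-0.2357, 0.4714, 0.4714, 0.7071).
r_{12} = e_1·a_2 = 3.5355.

r_{12} = 3.5355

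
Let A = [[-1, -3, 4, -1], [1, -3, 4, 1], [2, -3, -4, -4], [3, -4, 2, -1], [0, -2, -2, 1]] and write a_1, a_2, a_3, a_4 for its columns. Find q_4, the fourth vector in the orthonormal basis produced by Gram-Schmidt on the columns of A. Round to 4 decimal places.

a_1 = (-1, 1, 2, 3, 0); ‖a_1‖ = 3.8730, so q_1 = (-0.2582, 0.2582, 0.5164, 0.7746, 0.0000).
q_1·a_2 = (-0.2582)·(-3) + 0.2582·(-3) + 0.5164·(-3) + 0.7746·(-4) + 0.0000·(-2) = -4.6476.
u_2 = a_2 + 4.6476·q_1 = (-4.2000, -1.8000, -0.6000, -0.4000, -2.0000).
‖u_2‖ = 5.0398, so q_2 = (-0.8334, -0.3572, -0.1191, -0.0794, -0.3968).
q_1·a_3 = (-0.2582)·4 + 0.2582·4 + 0.5164·(-4) + 0.7746·2 + 0.0000·(-2) = -0.5164; q_2·a_3 = (-0.8334)·4 + (-0.3572)·4 + (-0.1191)·(-4) + (-0.0794)·2 + (-0.3968)·(-2) = -3.6509.
u_3 = a_3 + 0.5164·q_1 + 3.6509·q_2 = (0.8241, 2.8294, -4.1680, 2.1102, -3.4488).
‖u_3‖ = 6.5119, so q_3 = (0.1266, 0.4345, -0.6401, 0.3241, -0.5296).
q_1·a_4 = (-0.2582)·(-1) + 0.2582·1 + 0.5164·(-4) + 0.7746·(-1) + 0.0000·1 = -2.3238; q_2·a_4 = (-0.8334)·(-1) + (-0.3572)·1 + (-0.1191)·(-4) + (-0.0794)·(-1) + (-0.3968)·1 = 0.6349; q_3·a_4 = 0.1266·(-1) + 0.4345·1 + (-0.6401)·(-4) + 0.3241·(-1) + (-0.5296)·1 = 2.0145.
u_4 = a_4 + 2.3238·q_1 − 0.6349·q_2 − 2.0145·q_3 = (-1.3258, 0.9515, -1.4350, 0.1976, 2.3189).
‖u_4‖ = 3.1841, so q_4 = (-0.4164, 0.2988, -0.4507, 0.0620, 0.7283).

q_4 = (-0.4164, 0.2988, -0.4507, 0.0620, 0.7283)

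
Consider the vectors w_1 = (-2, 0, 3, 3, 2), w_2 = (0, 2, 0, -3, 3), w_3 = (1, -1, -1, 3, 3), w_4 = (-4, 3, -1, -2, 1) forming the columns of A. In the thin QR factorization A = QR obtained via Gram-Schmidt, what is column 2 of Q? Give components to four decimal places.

e_2 = (-0.0496, 0.4298, 0.0744, -0.5703, 0.6943)

e_1 = w_1/‖w_1‖ = (-2, 0, 3, 3, 2)/5.0990 = (-0.3922, 0.0000, 0.5883, 0.5883, 0.3922).
r_{12} = e_1·w_2 = -0.5883.
u_2 = w_2 + 0.5883·e_1 = (-0.2308, 2.0000, 0.3462, -2.6538, 3.2308).
‖u_2‖ = 4.6534, so e_2 = (-0.0496, 0.4298, 0.0744, -0.5703, 0.6943).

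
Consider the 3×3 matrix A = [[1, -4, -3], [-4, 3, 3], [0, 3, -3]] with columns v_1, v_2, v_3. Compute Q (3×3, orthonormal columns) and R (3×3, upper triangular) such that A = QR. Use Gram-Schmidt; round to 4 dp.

v_1 = (1, -4, 0); ‖v_1‖ = 4.1231, so q_1 = (0.2425, -0.9701, 0.0000).
q_1·v_2 = 0.2425·(-4) + (-0.9701)·3 + 0.0000·3 = -3.8806.
u_2 = v_2 + 3.8806·q_1 = (-3.0588, -0.7647, 3.0000).
‖u_2‖ = 4.3521, so q_2 = (-0.7028, -0.1757, 0.6893).
q_1·v_3 = 0.2425·(-3) + (-0.9701)·3 + 0.0000·(-3) = -3.6380; q_2·v_3 = (-0.7028)·(-3) + (-0.1757)·3 + 0.6893·(-3) = -0.4866.
u_3 = v_3 + 3.6380·q_1 + 0.4866·q_2 = (-2.4596, -0.6149, -2.6646).
‖u_3‖ = 3.6780, so q_3 = (-0.6687, -0.1672, -0.7245).

Q = [[0.2425, -0.7028, -0.6687], [-0.9701, -0.1757, -0.1672], [0.0000, 0.6893, -0.7245]], R = [[4.1231, -3.8806, -3.6380], [0.0000, 4.3521, -0.4866], [0.0000, 0.0000, 3.6780]]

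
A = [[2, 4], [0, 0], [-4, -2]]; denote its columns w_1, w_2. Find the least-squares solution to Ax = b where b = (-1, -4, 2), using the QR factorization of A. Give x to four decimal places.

x = (-0.5000, 0.0000)

q_1 = w_1/‖w_1‖ = (2, 0, -4)/4.4721 = (0.4472, 0.0000, -0.8944).
r_{12} = q_1·w_2 = 3.5777.
u_2 = w_2 − 3.5777·q_1 = (2.4000, 0.0000, 1.2000).
‖u_2‖ = 2.6833, so q_2 = (0.8944, 0.0000, 0.4472).
Qᵀb = (-2.2361, 0.0000).
Back-substitute: x_2 = 0.0000/2.6833 = 0.0000.
x_1 = (-2.2361 − 3.5777·0.0000)/4.4721 = -0.5000.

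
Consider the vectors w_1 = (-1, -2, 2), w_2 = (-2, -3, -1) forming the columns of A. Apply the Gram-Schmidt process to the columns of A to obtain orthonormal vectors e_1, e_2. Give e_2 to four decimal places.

e_2 = (-0.4216, -0.5270, -0.7379)

w_1 = (-1, -2, 2); ‖w_1‖ = 3.0000, so e_1 = (-0.3333, -0.6667, 0.6667).
e_1·w_2 = (-0.3333)·(-2) + (-0.6667)·(-3) + 0.6667·(-1) = 2.0000.
u_2 = w_2 − 2.0000·e_1 = (-1.3333, -1.6667, -2.3333).
‖u_2‖ = 3.1623, so e_2 = (-0.4216, -0.5270, -0.7379).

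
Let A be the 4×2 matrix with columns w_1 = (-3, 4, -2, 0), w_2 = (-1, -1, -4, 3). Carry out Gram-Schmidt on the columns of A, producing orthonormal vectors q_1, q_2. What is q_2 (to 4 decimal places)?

q_2 = (-0.0548, -0.3907, -0.6991, 0.5963)

w_1 = (-3, 4, -2, 0); ‖w_1‖ = 5.3852, so q_1 = (-0.5571, 0.7428, -0.3714, 0.0000).
q_1·w_2 = (-0.5571)·(-1) + 0.7428·(-1) + (-0.3714)·(-4) + 0.0000·3 = 1.2999.
u_2 = w_2 − 1.2999·q_1 = (-0.2759, -1.9655, -3.5172, 3.0000).
‖u_2‖ = 5.0309, so q_2 = (-0.0548, -0.3907, -0.6991, 0.5963).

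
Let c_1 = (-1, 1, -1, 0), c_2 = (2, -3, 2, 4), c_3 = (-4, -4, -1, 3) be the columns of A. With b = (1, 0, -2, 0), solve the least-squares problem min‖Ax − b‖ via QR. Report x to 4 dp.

x = (0.6516, 0.1216, -0.1037)

c_1 = (-1, 1, -1, 0); ‖c_1‖ = 1.7321, so e_1 = (-0.5774, 0.5774, -0.5774, 0.0000).
e_1·c_2 = (-0.5774)·2 + 0.5774·(-3) + (-0.5774)·2 + 0.0000·4 = -4.0415.
u_2 = c_2 + 4.0415·e_1 = (-0.3333, -0.6667, -0.3333, 4.0000).
‖u_2‖ = 4.0825, so e_2 = (-0.0816, -0.1633, -0.0816, 0.9798).
e_1·c_3 = (-0.5774)·(-4) + 0.5774·(-4) + (-0.5774)·(-1) + 0.0000·3 = 0.5774; e_2·c_3 = (-0.0816)·(-4) + (-0.1633)·(-4) + (-0.0816)·(-1) + 0.9798·3 = 4.0008.
u_3 = c_3 − 0.5774·e_1 − 4.0008·e_2 = (-3.3400, -3.6800, -0.3400, -0.9200).
‖u_3‖ = 5.0656, so e_3 = (-0.6594, -0.7265, -0.0671, -0.1816).
Qᵀb = (0.5774, 0.0816, -0.5251).
Back-substitute: x_3 = -0.5251/5.0656 = -0.1037.
x_2 = (0.0816 − 4.0008·(-0.1037))/4.0825 = 0.1216.
x_1 = (0.5774 + 4.0415·0.1216 − 0.5774·(-0.1037))/1.7321 = 0.6516.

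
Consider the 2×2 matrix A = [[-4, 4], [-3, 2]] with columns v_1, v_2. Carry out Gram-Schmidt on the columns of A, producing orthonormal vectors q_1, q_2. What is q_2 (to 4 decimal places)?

v_1 = (-4, -3); ‖v_1‖ = 5.0000, so q_1 = (-0.8000, -0.6000).
q_1·v_2 = (-0.8000)·4 + (-0.6000)·2 = -4.4000.
u_2 = v_2 + 4.4000·q_1 = (0.4800, -0.6400).
‖u_2‖ = 0.8000, so q_2 = (0.6000, -0.8000).

q_2 = (0.6000, -0.8000)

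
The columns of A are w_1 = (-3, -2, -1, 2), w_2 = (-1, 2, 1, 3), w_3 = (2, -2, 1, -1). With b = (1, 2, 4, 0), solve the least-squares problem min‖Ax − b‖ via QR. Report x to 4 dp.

x = (-0.6452, 1.0000, 0.6774)

w_1 = (-3, -2, -1, 2); ‖w_1‖ = 4.2426, so e_1 = (-0.7071, -0.4714, -0.2357, 0.4714).
e_1·w_2 = (-0.7071)·(-1) + (-0.4714)·2 + (-0.2357)·1 + 0.4714·3 = 0.9428.
u_2 = w_2 − 0.9428·e_1 = (-0.3333, 2.4444, 1.2222, 2.5556).
‖u_2‖ = 3.7565, so e_2 = (-0.0887, 0.6507, 0.3254, 0.6803).
e_1·w_3 = (-0.7071)·2 + (-0.4714)·(-2) + (-0.2357)·1 + 0.4714·(-1) = -1.1785; e_2·w_3 = (-0.0887)·2 + 0.6507·(-2) + 0.3254·1 + 0.6803·(-1) = -1.8339.
u_3 = w_3 + 1.1785·e_1 + 1.8339·e_2 = (1.0039, -1.3622, 1.3189, 0.8031).
‖u_3‖ = 2.2909, so e_3 = (0.4382, -0.5946, 0.5757, 0.3506).
Qᵀb = (-2.5927, 2.5142, 1.5519).
Back-substitute: x_3 = 1.5519/2.2909 = 0.6774.
x_2 = (2.5142 + 1.8339·0.6774)/3.7565 = 1.0000.
x_1 = (-2.5927 − 0.9428·1.0000 + 1.1785·0.6774)/4.2426 = -0.6452.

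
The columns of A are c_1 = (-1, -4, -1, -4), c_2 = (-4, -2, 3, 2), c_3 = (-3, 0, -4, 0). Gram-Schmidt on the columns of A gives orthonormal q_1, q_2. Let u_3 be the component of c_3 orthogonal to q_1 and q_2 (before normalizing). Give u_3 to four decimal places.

u_3 = (-2.8189, 0.8118, -3.7752, 0.8368)

q_1 = c_1/‖c_1‖ = (-1, -4, -1, -4)/5.8310 = (-0.1715, -0.6860, -0.1715, -0.6860).
r_{12} = q_1·c_2 = 0.1715.
u_2 = c_2 − 0.1715·q_1 = (-3.9706, -1.8824, 3.0294, 2.1176).
‖u_2‖ = 5.7420, so q_2 = (-0.6915, -0.3278, 0.5276, 0.3688).
r_{13} = q_1·c_3 = 1.2005; r_{23} = q_2·c_3 = -0.0359.
u_3 = c_3 − 1.2005·q_1 + 0.0359·q_2 = (-2.8189, 0.8118, -3.7752, 0.8368).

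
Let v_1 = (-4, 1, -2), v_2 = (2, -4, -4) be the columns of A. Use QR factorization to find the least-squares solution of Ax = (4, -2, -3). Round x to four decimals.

v_1 = (-4, 1, -2); ‖v_1‖ = 4.5826, so e_1 = (-0.8729, 0.2182, -0.4364).
e_1·v_2 = (-0.8729)·2 + 0.2182·(-4) + (-0.4364)·(-4) = -0.8729.
u_2 = v_2 + 0.8729·e_1 = (1.2381, -3.8095, -4.3810).
‖u_2‖ = 5.9362, so e_2 = (0.2086, -0.6417, -0.7380).
Qᵀb = (-2.6186, 4.3318).
Back-substitute: x_2 = 4.3318/5.9362 = 0.7297.
x_1 = (-2.6186 + 0.8729·0.7297)/4.5826 = -0.4324.

x = (-0.4324, 0.7297)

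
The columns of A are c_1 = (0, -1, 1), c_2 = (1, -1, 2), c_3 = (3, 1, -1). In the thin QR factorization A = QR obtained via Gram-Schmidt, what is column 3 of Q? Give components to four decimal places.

c_1 = (0, -1, 1); ‖c_1‖ = 1.4142, so e_1 = (0.0000, -0.7071, 0.7071).
e_1·c_2 = 0.0000·1 + (-0.7071)·(-1) + 0.7071·2 = 2.1213.
u_2 = c_2 − 2.1213·e_1 = (1.0000, 0.5000, 0.5000).
‖u_2‖ = 1.2247, so e_2 = (0.8165, 0.4082, 0.4082).
e_1·c_3 = 0.0000·3 + (-0.7071)·1 + 0.7071·(-1) = -1.4142; e_2·c_3 = 0.8165·3 + 0.4082·1 + 0.4082·(-1) = 2.4495.
u_3 = c_3 + 1.4142·e_1 − 2.4495·e_2 = (1.0000, -1.0000, -1.0000).
‖u_3‖ = 1.7321, so e_3 = (0.5774, -0.5774, -0.5774).

e_3 = (0.5774, -0.5774, -0.5774)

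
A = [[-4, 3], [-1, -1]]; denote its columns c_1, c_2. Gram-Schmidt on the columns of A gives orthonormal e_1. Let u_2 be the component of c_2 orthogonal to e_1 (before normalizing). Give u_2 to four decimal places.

c_1 = (-4, -1); ‖c_1‖ = 4.1231, so e_1 = (-0.9701, -0.2425).
e_1·c_2 = (-0.9701)·3 + (-0.2425)·(-1) = -2.6679.
u_2 = c_2 + 2.6679·e_1 = (0.4118, -1.6471).

u_2 = (0.4118, -1.6471)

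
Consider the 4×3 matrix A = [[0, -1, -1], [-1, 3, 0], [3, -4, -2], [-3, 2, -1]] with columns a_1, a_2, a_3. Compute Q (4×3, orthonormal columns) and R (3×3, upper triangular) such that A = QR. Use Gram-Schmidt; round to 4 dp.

a_1 = (0, -1, 3, -3); ‖a_1‖ = 4.3589, so e_1 = (0.0000, -0.2294, 0.6882, -0.6882).
e_1·a_2 = 0.0000·(-1) + (-0.2294)·3 + 0.6882·(-4) + (-0.6882)·2 = -4.8177.
u_2 = a_2 + 4.8177·e_1 = (-1.0000, 1.8947, -0.6842, -1.3158).
‖u_2‖ = 2.6057, so e_2 = (-0.3838, 0.7272, -0.2626, -0.5050).
e_1·a_3 = 0.0000·(-1) + (-0.2294)·0 + 0.6882·(-2) + (-0.6882)·(-1) = -0.6882; e_2·a_3 = (-0.3838)·(-1) + 0.7272·0 + (-0.2626)·(-2) + (-0.5050)·(-1) = 1.4139.
u_3 = a_3 + 0.6882·e_1 − 1.4139·e_2 = (-0.4574, -1.1860, -1.1550, -0.7597).
‖u_3‖ = 1.8781, so e_3 = (-0.2435, -0.6315, -0.6150, -0.4045).

Q = [[0.0000, -0.3838, -0.2435], [-0.2294, 0.7272, -0.6315], [0.6882, -0.2626, -0.6150], [-0.6882, -0.5050, -0.4045]], R = [[4.3589, -4.8177, -0.6882], [0.0000, 2.6057, 1.4139], [0.0000, 0.0000, 1.8781]]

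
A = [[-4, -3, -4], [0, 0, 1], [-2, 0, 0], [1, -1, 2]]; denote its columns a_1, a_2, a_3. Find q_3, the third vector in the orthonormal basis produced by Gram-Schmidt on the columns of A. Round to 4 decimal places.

q_3 = (-0.1917, 0.4266, 0.6711, 0.5752)

a_1 = (-4, 0, -2, 1); ‖a_1‖ = 4.5826, so q_1 = (-0.8729, 0.0000, -0.4364, 0.2182).
q_1·a_2 = (-0.8729)·(-3) + 0.0000·0 + (-0.4364)·0 + 0.2182·(-1) = 2.4004.
u_2 = a_2 − 2.4004·q_1 = (-0.9048, 0.0000, 1.0476, -1.5238).
‖u_2‖ = 2.0587, so q_2 = (-0.4395, 0.0000, 0.5089, -0.7402).
q_1·a_3 = (-0.8729)·(-4) + 0.0000·1 + (-0.4364)·0 + 0.2182·2 = 3.9279; q_2·a_3 = (-0.4395)·(-4) + 0.0000·1 + 0.5089·0 + (-0.7402)·2 = 0.2776.
u_3 = a_3 − 3.9279·q_1 − 0.2776·q_2 = (-0.4494, 1.0000, 1.5730, 1.3483).
‖u_3‖ = 2.3440, so q_3 = (-0.1917, 0.4266, 0.6711, 0.5752).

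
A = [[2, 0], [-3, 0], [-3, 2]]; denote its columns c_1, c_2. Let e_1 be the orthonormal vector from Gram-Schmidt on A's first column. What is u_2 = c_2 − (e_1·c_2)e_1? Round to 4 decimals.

c_1 = (2, -3, -3); ‖c_1‖ = 4.6904, so e_1 = (0.4264, -0.6396, -0.6396).
e_1·c_2 = 0.4264·0 + (-0.6396)·0 + (-0.6396)·2 = -1.2792.
u_2 = c_2 + 1.2792·e_1 = (0.5455, -0.8182, 1.1818).

u_2 = (0.5455, -0.8182, 1.1818)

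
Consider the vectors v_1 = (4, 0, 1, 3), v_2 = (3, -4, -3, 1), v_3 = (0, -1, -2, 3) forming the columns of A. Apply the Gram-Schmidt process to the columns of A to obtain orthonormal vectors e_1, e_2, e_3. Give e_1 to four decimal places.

v_1 = (4, 0, 1, 3); ‖v_1‖ = 5.0990, so e_1 = (0.7845, 0.0000, 0.1961, 0.5883).

e_1 = (0.7845, 0.0000, 0.1961, 0.5883)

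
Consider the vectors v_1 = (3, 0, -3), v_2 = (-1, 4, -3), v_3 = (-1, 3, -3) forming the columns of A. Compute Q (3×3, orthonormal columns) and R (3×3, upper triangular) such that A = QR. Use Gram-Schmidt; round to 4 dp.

v_1 = (3, 0, -3); ‖v_1‖ = 4.2426, so q_1 = (0.7071, 0.0000, -0.7071).
q_1·v_2 = 0.7071·(-1) + 0.0000·4 + (-0.7071)·(-3) = 1.4142.
u_2 = v_2 − 1.4142·q_1 = (-2.0000, 4.0000, -2.0000).
‖u_2‖ = 4.8990, so q_2 = (-0.4082, 0.8165, -0.4082).
q_1·v_3 = 0.7071·(-1) + 0.0000·3 + (-0.7071)·(-3) = 1.4142; q_2·v_3 = (-0.4082)·(-1) + 0.8165·3 + (-0.4082)·(-3) = 4.0825.
u_3 = v_3 − 1.4142·q_1 − 4.0825·q_2 = (-0.3333, -0.3333, -0.3333).
‖u_3‖ = 0.5774, so q_3 = (-0.5774, -0.5774, -0.5774).

Q = [[0.7071, -0.4082, -0.5774], [0.0000, 0.8165, -0.5774], [-0.7071, -0.4082, -0.5774]], R = [[4.2426, 1.4142, 1.4142], [0.0000, 4.8990, 4.0825], [0.0000, 0.0000, 0.5774]]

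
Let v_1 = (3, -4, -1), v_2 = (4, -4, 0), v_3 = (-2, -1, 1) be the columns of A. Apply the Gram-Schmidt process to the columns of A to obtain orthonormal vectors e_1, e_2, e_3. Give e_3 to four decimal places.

e_3 = (-0.5774, -0.5774, 0.5774)

v_1 = (3, -4, -1); ‖v_1‖ = 5.0990, so e_1 = (0.5883, -0.7845, -0.1961).
e_1·v_2 = 0.5883·4 + (-0.7845)·(-4) + (-0.1961)·0 = 5.4913.
u_2 = v_2 − 5.4913·e_1 = (0.7692, 0.3077, 1.0769).
‖u_2‖ = 1.3587, so e_2 = (0.5661, 0.2265, 0.7926).
e_1·v_3 = 0.5883·(-2) + (-0.7845)·(-1) + (-0.1961)·1 = -0.5883; e_2·v_3 = 0.5661·(-2) + 0.2265·(-1) + 0.7926·1 = -0.5661.
u_3 = v_3 + 0.5883·e_1 + 0.5661·e_2 = (-1.3333, -1.3333, 1.3333).
‖u_3‖ = 2.3094, so e_3 = (-0.5774, -0.5774, 0.5774).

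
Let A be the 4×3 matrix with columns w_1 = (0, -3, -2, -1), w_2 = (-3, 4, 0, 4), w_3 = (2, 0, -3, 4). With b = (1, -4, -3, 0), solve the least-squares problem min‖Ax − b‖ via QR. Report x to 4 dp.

x = (1.1034, -0.1166, 0.3434)

w_1 = (0, -3, -2, -1); ‖w_1‖ = 3.7417, so e_1 = (0.0000, -0.8018, -0.5345, -0.2673).
e_1·w_2 = 0.0000·(-3) + (-0.8018)·4 + (-0.5345)·0 + (-0.2673)·4 = -4.2762.
u_2 = w_2 + 4.2762·e_1 = (-3.0000, 0.5714, -2.2857, 2.8571).
‖u_2‖ = 4.7660, so e_2 = (-0.6295, 0.1199, -0.4796, 0.5995).
e_1·w_3 = 0.0000·2 + (-0.8018)·0 + (-0.5345)·(-3) + (-0.2673)·4 = 0.5345; e_2·w_3 = (-0.6295)·2 + 0.1199·0 + (-0.4796)·(-3) + 0.5995·4 = 2.5778.
u_3 = w_3 − 0.5345·e_1 − 2.5778·e_2 = (3.6226, 0.1195, -1.4780, 2.5975).
‖u_3‖ = 4.6978, so e_3 = (0.7711, 0.0254, -0.3146, 0.5529).
Qᵀb = (4.8107, 0.3297, 1.6132).
Back-substitute: x_3 = 1.6132/4.6978 = 0.3434.
x_2 = (0.3297 − 2.5778·0.3434)/4.7660 = -0.1166.
x_1 = (4.8107 + 4.2762·(-0.1166) − 0.5345·0.3434)/3.7417 = 1.1034.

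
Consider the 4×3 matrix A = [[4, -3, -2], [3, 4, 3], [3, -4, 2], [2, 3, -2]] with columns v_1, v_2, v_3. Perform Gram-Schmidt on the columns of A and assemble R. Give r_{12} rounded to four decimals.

v_1 = (4, 3, 3, 2); ‖v_1‖ = 6.1644, so e_1 = (0.6489, 0.4867, 0.4867, 0.3244).
r_{12} = e_1·v_2 = -0.9733.

r_{12} = -0.9733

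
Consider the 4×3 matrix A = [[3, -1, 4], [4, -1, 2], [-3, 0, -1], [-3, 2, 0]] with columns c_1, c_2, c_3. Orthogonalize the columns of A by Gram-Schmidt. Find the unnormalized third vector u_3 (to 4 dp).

c_1 = (3, 4, -3, -3); ‖c_1‖ = 6.5574, so e_1 = (0.4575, 0.6100, -0.4575, -0.4575).
e_1·c_2 = 0.4575·(-1) + 0.6100·(-1) + (-0.4575)·0 + (-0.4575)·2 = -1.9825.
u_2 = c_2 + 1.9825·e_1 = (-0.0930, 0.2093, -0.9070, 1.0930).
‖u_2‖ = 1.4387, so e_2 = (-0.0647, 0.1455, -0.6304, 0.7597).
e_1·c_3 = 0.4575·4 + 0.6100·2 + (-0.4575)·(-1) + (-0.4575)·0 = 3.5075; e_2·c_3 = (-0.0647)·4 + 0.1455·2 + (-0.6304)·(-1) + 0.7597·0 = 0.6628.
u_3 = c_3 − 3.5075·e_1 − 0.6628·e_2 = (2.4382, -0.2360, 1.0225, 1.1011).

u_3 = (2.4382, -0.2360, 1.0225, 1.1011)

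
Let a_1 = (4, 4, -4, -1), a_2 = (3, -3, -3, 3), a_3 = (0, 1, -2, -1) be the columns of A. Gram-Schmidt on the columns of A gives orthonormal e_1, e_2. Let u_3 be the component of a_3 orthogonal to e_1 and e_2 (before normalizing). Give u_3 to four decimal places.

u_3 = (-0.9037, -0.3209, -1.0963, -0.5134)

e_1 = a_1/‖a_1‖ = (4, 4, -4, -1)/7.0000 = (0.5714, 0.5714, -0.5714, -0.1429).
r_{12} = e_1·a_2 = 1.2857.
u_2 = a_2 − 1.2857·e_1 = (2.2653, -3.7347, -2.2653, 3.1837).
‖u_2‖ = 5.8606, so e_2 = (0.3865, -0.6373, -0.3865, 0.5432).
r_{13} = e_1·a_3 = 1.8571; r_{23} = e_2·a_3 = -0.4074.
u_3 = a_3 − 1.8571·e_1 + 0.4074·e_2 = (-0.9037, -0.3209, -1.0963, -0.5134).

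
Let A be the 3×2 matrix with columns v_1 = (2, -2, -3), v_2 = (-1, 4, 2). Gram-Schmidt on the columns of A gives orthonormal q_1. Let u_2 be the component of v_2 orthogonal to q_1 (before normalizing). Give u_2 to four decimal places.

v_1 = (2, -2, -3); ‖v_1‖ = 4.1231, so q_1 = (0.4851, -0.4851, -0.7276).
q_1·v_2 = 0.4851·(-1) + (-0.4851)·4 + (-0.7276)·2 = -3.8806.
u_2 = v_2 + 3.8806·q_1 = (0.8824, 2.1176, -0.8235).

u_2 = (0.8824, 2.1176, -0.8235)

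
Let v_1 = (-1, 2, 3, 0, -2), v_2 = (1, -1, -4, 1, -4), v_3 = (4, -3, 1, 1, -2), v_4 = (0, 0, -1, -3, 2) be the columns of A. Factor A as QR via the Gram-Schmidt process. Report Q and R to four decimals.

Q = [[-0.2357, 0.1076, 0.7000, 0.2231], [0.4714, -0.0391, -0.5001, 0.0532], [0.7071, -0.4987, 0.4729, -0.0558], [0.0000, 0.1760, 0.1282, -0.9613], [-0.4714, -0.8410, -0.1408, -0.1421]], R = [[4.2426, -1.6499, -0.7071, -1.6499], [0.0000, 5.6814, 1.9068, -1.7113], [0.0000, 0.0000, 5.1831, -1.1390], [0.0000, 0.0000, 0.0000, 2.6556]]

e_1 = v_1/‖v_1‖ = (-1, 2, 3, 0, -2)/4.2426 = (-0.2357, 0.4714, 0.7071, 0.0000, -0.4714).
r_{12} = e_1·v_2 = -1.6499.
u_2 = v_2 + 1.6499·e_1 = (0.6111, -0.2222, -2.8333, 1.0000, -4.7778).
‖u_2‖ = 5.6814, so e_2 = (0.1076, -0.0391, -0.4987, 0.1760, -0.8410).
r_{13} = e_1·v_3 = -0.7071; r_{23} = e_2·v_3 = 1.9068.
u_3 = v_3 + 0.7071·e_1 − 1.9068·e_2 = (3.6282, -2.5921, 2.4509, 0.6644, -0.7298).
‖u_3‖ = 5.1831, so e_3 = (0.7000, -0.5001, 0.4729, 0.1282, -0.1408).
r_{14} = e_1·v_4 = -1.6499; r_{24} = e_2·v_4 = -1.7113; r_{34} = e_3·v_4 = -1.1390.
u_4 = v_4 + 1.6499·e_1 + 1.7113·e_2 + 1.1390·e_3 = (0.5925, 0.1412, -0.1481, -2.5528, -0.3772).
‖u_4‖ = 2.6556, so e_4 = (0.2231, 0.0532, -0.0558, -0.9613, -0.1421).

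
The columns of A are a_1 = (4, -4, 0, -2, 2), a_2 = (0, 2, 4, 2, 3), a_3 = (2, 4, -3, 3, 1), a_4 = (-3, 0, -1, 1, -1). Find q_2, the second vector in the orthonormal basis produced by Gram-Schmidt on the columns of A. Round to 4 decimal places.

a_1 = (4, -4, 0, -2, 2); ‖a_1‖ = 6.3246, so q_1 = (0.6325, -0.6325, 0.0000, -0.3162, 0.3162).
q_1·a_2 = 0.6325·0 + (-0.6325)·2 + 0.0000·4 + (-0.3162)·2 + 0.3162·3 = -0.9487.
u_2 = a_2 + 0.9487·q_1 = (0.6000, 1.4000, 4.0000, 1.7000, 3.3000).
‖u_2‖ = 5.6657, so q_2 = (0.1059, 0.2471, 0.7060, 0.3001, 0.5825).

q_2 = (0.1059, 0.2471, 0.7060, 0.3001, 0.5825)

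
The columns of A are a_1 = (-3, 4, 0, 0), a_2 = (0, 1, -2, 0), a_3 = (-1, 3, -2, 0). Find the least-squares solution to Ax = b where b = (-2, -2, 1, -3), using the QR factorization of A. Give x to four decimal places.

a_1 = (-3, 4, 0, 0); ‖a_1‖ = 5.0000, so e_1 = (-0.6000, 0.8000, 0.0000, 0.0000).
e_1·a_2 = (-0.6000)·0 + 0.8000·1 + 0.0000·(-2) + 0.0000·0 = 0.8000.
u_2 = a_2 − 0.8000·e_1 = (0.4800, 0.3600, -2.0000, 0.0000).
‖u_2‖ = 2.0881, so e_2 = (0.2299, 0.1724, -0.9578, 0.0000).
e_1·a_3 = (-0.6000)·(-1) + 0.8000·3 + 0.0000·(-2) + 0.0000·0 = 3.0000; e_2·a_3 = 0.2299·(-1) + 0.1724·3 + (-0.9578)·(-2) + 0.0000·0 = 2.2030.
u_3 = a_3 − 3.0000·e_1 − 2.2030·e_2 = (0.2936, 0.2202, 0.1101, 0.0000).
‖u_3‖ = 0.3831, so e_3 = (0.7663, 0.5747, 0.2873, 0.0000).
Qᵀb = (-0.4000, -1.7624, -2.3946).
Back-substitute: x_3 = -2.3946/0.3831 = -6.2500.
x_2 = (-1.7624 − 2.2030·(-6.2500))/2.0881 = 5.7500.
x_1 = (-0.4000 − 0.8000·5.7500 − 3.0000·(-6.2500))/5.0000 = 2.7500.

x = (2.7500, 5.7500, -6.2500)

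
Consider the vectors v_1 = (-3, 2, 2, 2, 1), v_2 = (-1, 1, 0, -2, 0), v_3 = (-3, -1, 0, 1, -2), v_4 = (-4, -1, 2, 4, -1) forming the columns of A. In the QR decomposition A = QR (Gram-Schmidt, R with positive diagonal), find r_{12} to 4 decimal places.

v_1 = (-3, 2, 2, 2, 1); ‖v_1‖ = 4.6904, so e_1 = (-0.6396, 0.4264, 0.4264, 0.4264, 0.2132).
r_{12} = e_1·v_2 = 0.2132.

r_{12} = 0.2132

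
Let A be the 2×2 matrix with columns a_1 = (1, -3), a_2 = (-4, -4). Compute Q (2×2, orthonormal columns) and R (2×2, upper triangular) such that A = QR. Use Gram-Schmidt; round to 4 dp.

a_1 = (1, -3); ‖a_1‖ = 3.1623, so q_1 = (0.3162, -0.9487).
q_1·a_2 = 0.3162·(-4) + (-0.9487)·(-4) = 2.5298.
u_2 = a_2 − 2.5298·q_1 = (-4.8000, -1.6000).
‖u_2‖ = 5.0596, so q_2 = (-0.9487, -0.3162).

Q = [[0.3162, -0.9487], [-0.9487, -0.3162]], R = [[3.1623, 2.5298], [0.0000, 5.0596]]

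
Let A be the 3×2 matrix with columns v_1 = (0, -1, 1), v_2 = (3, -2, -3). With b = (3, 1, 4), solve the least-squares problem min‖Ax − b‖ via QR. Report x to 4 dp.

x = (1.4186, -0.1628)

v_1 = (0, -1, 1); ‖v_1‖ = 1.4142, so e_1 = (0.0000, -0.7071, 0.7071).
e_1·v_2 = 0.0000·3 + (-0.7071)·(-2) + 0.7071·(-3) = -0.7071.
u_2 = v_2 + 0.7071·e_1 = (3.0000, -2.5000, -2.5000).
‖u_2‖ = 4.6368, so e_2 = (0.6470, -0.5392, -0.5392).
Qᵀb = (2.1213, -0.7548).
Back-substitute: x_2 = -0.7548/4.6368 = -0.1628.
x_1 = (2.1213 + 0.7071·(-0.1628))/1.4142 = 1.4186.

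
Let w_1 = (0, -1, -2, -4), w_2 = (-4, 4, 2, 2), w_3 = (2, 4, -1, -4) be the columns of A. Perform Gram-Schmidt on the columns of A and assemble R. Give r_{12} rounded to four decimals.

w_1 = (0, -1, -2, -4); ‖w_1‖ = 4.5826, so q_1 = (0.0000, -0.2182, -0.4364, -0.8729).
r_{12} = q_1·w_2 = -3.4915.

r_{12} = -3.4915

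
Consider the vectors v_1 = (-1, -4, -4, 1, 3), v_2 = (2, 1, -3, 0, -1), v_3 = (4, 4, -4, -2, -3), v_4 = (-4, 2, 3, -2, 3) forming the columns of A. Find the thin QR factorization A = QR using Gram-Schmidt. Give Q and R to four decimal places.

Q = [[-0.1525, 0.5382, -0.1702, -0.3866], [-0.6100, 0.3326, 0.1115, 0.7099], [-0.6100, -0.7075, -0.1467, -0.1811], [0.1525, -0.0181, -0.9447, 0.2889], [0.4575, -0.3144, 0.2112, 0.4799]], R = [[6.5574, 0.4575, -2.2875, -1.3725], [0.0000, 3.8459, 7.2926, -4.5171], [0.0000, 0.0000, 1.6078, 2.9867], [0.0000, 0.0000, 0.0000, 3.2851]]

v_1 = (-1, -4, -4, 1, 3); ‖v_1‖ = 6.5574, so e_1 = (-0.1525, -0.6100, -0.6100, 0.1525, 0.4575).
e_1·v_2 = (-0.1525)·2 + (-0.6100)·1 + (-0.6100)·(-3) + 0.1525·0 + 0.4575·(-1) = 0.4575.
u_2 = v_2 − 0.4575·e_1 = (2.0698, 1.2791, -2.7209, -0.0698, -1.2093).
‖u_2‖ = 3.8459, so e_2 = (0.5382, 0.3326, -0.7075, -0.0181, -0.3144).
e_1·v_3 = (-0.1525)·4 + (-0.6100)·4 + (-0.6100)·(-4) + 0.1525·(-2) + 0.4575·(-3) = -2.2875; e_2·v_3 = 0.5382·4 + 0.3326·4 + (-0.7075)·(-4) + (-0.0181)·(-2) + (-0.3144)·(-3) = 7.2926.
u_3 = v_3 + 2.2875·e_1 − 7.2926·e_2 = (-0.2736, 0.1792, -0.2358, -1.5189, 0.3396).
‖u_3‖ = 1.6078, so e_3 = (-0.1702, 0.1115, -0.1467, -0.9447, 0.2112).
e_1·v_4 = (-0.1525)·(-4) + (-0.6100)·2 + (-0.6100)·3 + 0.1525·(-2) + 0.4575·3 = -1.3725; e_2·v_4 = 0.5382·(-4) + 0.3326·2 + (-0.7075)·3 + (-0.0181)·(-2) + (-0.3144)·3 = -4.5171; e_3·v_4 = (-0.1702)·(-4) + 0.1115·2 + (-0.1467)·3 + (-0.9447)·(-2) + 0.2112·3 = 2.9867.
u_4 = v_4 + 1.3725·e_1 + 4.5171·e_2 − 2.9867·e_3 = (-1.2701, 2.3321, -0.5949, 0.9489, 1.5766).
‖u_4‖ = 3.2851, so e_4 = (-0.3866, 0.7099, -0.1811, 0.2889, 0.4799).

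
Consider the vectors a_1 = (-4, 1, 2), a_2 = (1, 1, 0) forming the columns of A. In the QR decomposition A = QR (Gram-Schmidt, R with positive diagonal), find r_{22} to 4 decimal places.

r_{22} = 1.2536

a_1 = (-4, 1, 2); ‖a_1‖ = 4.5826, so e_1 = (-0.8729, 0.2182, 0.4364).
e_1·a_2 = (-0.8729)·1 + 0.2182·1 + 0.4364·0 = -0.6547.
u_2 = a_2 + 0.6547·e_1 = (0.4286, 1.1429, 0.2857).
r_{22} = ‖u_2‖ = 1.2536.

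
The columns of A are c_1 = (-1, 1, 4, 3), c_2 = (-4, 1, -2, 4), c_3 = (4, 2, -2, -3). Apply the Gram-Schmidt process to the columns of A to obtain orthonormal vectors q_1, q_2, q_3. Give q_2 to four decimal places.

q_1 = c_1/‖c_1‖ = (-1, 1, 4, 3)/5.1962 = (-0.1925, 0.1925, 0.7698, 0.5774).
r_{12} = q_1·c_2 = 1.7321.
u_2 = c_2 − 1.7321·q_1 = (-3.6667, 0.6667, -3.3333, 3.0000).
‖u_2‖ = 5.8310, so q_2 = (-0.6288, 0.1143, -0.5717, 0.5145).

q_2 = (-0.6288, 0.1143, -0.5717, 0.5145)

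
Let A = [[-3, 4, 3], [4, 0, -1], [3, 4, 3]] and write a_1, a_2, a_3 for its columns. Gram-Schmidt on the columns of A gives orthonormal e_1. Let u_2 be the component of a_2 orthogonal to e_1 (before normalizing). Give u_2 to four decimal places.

e_1 = a_1/‖a_1‖ = (-3, 4, 3)/5.8310 = (-0.5145, 0.6860, 0.5145).
r_{12} = e_1·a_2 = 0.0000.
u_2 = a_2 + 0.0000·e_1 = (4.0000, 0.0000, 4.0000).

u_2 = (4.0000, 0.0000, 4.0000)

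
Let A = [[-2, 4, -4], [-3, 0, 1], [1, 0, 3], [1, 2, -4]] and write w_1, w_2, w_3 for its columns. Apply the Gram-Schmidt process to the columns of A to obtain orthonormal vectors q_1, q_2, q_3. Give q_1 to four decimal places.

q_1 = w_1/‖w_1‖ = (-2, -3, 1, 1)/3.8730 = (-0.5164, -0.7746, 0.2582, 0.2582).

q_1 = (-0.5164, -0.7746, 0.2582, 0.2582)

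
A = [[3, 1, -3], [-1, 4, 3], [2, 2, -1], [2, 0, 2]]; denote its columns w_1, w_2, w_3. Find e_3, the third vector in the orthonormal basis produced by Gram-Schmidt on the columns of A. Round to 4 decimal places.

e_3 = (-0.4161, 0.1840, -0.1599, 0.8760)

w_1 = (3, -1, 2, 2); ‖w_1‖ = 4.2426, so e_1 = (0.7071, -0.2357, 0.4714, 0.4714).
e_1·w_2 = 0.7071·1 + (-0.2357)·4 + 0.4714·2 + 0.4714·0 = 0.7071.
u_2 = w_2 − 0.7071·e_1 = (0.5000, 4.1667, 1.6667, -0.3333).
‖u_2‖ = 4.5277, so e_2 = (0.1104, 0.9203, 0.3681, -0.0736).
e_1·w_3 = 0.7071·(-3) + (-0.2357)·3 + 0.4714·(-1) + 0.4714·2 = -2.3570; e_2·w_3 = 0.1104·(-3) + 0.9203·3 + 0.3681·(-1) + (-0.0736)·2 = 1.9141.
u_3 = w_3 + 2.3570·e_1 − 1.9141·e_2 = (-1.5447, 0.6829, -0.5935, 3.2520).
‖u_3‖ = 3.7122, so e_3 = (-0.4161, 0.1840, -0.1599, 0.8760).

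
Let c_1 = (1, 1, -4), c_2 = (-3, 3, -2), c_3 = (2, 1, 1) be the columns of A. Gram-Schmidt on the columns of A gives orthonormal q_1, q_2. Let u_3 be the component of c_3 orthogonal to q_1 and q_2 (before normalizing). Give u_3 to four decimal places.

u_3 = (1.2048, 1.6867, 0.7229)

q_1 = c_1/‖c_1‖ = (1, 1, -4)/4.2426 = (0.2357, 0.2357, -0.9428).
r_{12} = q_1·c_2 = 1.8856.
u_2 = c_2 − 1.8856·q_1 = (-3.4444, 2.5556, -0.2222).
‖u_2‖ = 4.2947, so q_2 = (-0.8020, 0.5950, -0.0517).
r_{13} = q_1·c_3 = -0.2357; r_{23} = q_2·c_3 = -1.0607.
u_3 = c_3 + 0.2357·q_1 + 1.0607·q_2 = (1.2048, 1.6867, 0.7229).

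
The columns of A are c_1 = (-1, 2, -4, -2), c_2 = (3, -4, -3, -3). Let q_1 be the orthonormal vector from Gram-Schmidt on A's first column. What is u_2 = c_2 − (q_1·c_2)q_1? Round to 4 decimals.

q_1 = c_1/‖c_1‖ = (-1, 2, -4, -2)/5.0000 = (-0.2000, 0.4000, -0.8000, -0.4000).
r_{12} = q_1·c_2 = 1.4000.
u_2 = c_2 − 1.4000·q_1 = (3.2800, -4.5600, -1.8800, -2.4400).

u_2 = (3.2800, -4.5600, -1.8800, -2.4400)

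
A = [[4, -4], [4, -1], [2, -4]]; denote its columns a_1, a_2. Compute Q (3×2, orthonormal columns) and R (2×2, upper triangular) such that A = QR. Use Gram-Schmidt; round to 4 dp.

Q = [[0.6667, -0.2653], [0.6667, 0.6302], [0.3333, -0.7297]], R = [[6.0000, -4.6667], [0.0000, 3.3500]]

a_1 = (4, 4, 2); ‖a_1‖ = 6.0000, so e_1 = (0.6667, 0.6667, 0.3333).
e_1·a_2 = 0.6667·(-4) + 0.6667·(-1) + 0.3333·(-4) = -4.6667.
u_2 = a_2 + 4.6667·e_1 = (-0.8889, 2.1111, -2.4444).
‖u_2‖ = 3.3500, so e_2 = (-0.2653, 0.6302, -0.7297).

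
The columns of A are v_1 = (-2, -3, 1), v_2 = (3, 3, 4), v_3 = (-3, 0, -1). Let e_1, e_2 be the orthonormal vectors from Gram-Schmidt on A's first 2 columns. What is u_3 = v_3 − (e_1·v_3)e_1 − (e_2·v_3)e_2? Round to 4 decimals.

v_1 = (-2, -3, 1); ‖v_1‖ = 3.7417, so e_1 = (-0.5345, -0.8018, 0.2673).
e_1·v_2 = (-0.5345)·3 + (-0.8018)·3 + 0.2673·4 = -2.9399.
u_2 = v_2 + 2.9399·e_1 = (1.4286, 0.6429, 4.7857).
‖u_2‖ = 5.0356, so e_2 = (0.2837, 0.1277, 0.9504).
e_1·v_3 = (-0.5345)·(-3) + (-0.8018)·0 + 0.2673·(-1) = 1.3363; e_2·v_3 = 0.2837·(-3) + 0.1277·0 + 0.9504·(-1) = -1.8015.
u_3 = v_3 − 1.3363·e_1 + 1.8015·e_2 = (-1.7746, 1.3014, 0.3549).

u_3 = (-1.7746, 1.3014, 0.3549)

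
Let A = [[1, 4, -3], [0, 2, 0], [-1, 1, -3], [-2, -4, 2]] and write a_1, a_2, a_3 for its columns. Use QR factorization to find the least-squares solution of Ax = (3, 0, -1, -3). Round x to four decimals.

x = (1.3750, 0.0833, -0.2083)

q_1 = a_1/‖a_1‖ = (1, 0, -1, -2)/2.4495 = (0.4082, 0.0000, -0.4082, -0.8165).
r_{12} = q_1·a_2 = 4.4907.
u_2 = a_2 − 4.4907·q_1 = (2.1667, 2.0000, 2.8333, -0.3333).
‖u_2‖ = 4.1028, so q_2 = (0.5281, 0.4875, 0.6906, -0.0812).
r_{13} = q_1·a_3 = -1.6330; r_{23} = q_2·a_3 = -3.8185.
u_3 = a_3 + 1.6330·q_1 + 3.8185·q_2 = (-0.3168, 1.8614, -1.0297, 0.3564).
‖u_3‖ = 2.1800, so q_3 = (-0.1453, 0.8538, -0.4723, 0.1635).
Qᵀb = (4.0825, 1.1374, -0.4542).
Back-substitute: x_3 = -0.4542/2.1800 = -0.2083.
x_2 = (1.1374 + 3.8185·(-0.2083))/4.1028 = 0.0833.
x_1 = (4.0825 − 4.4907·0.0833 + 1.6330·(-0.2083))/2.4495 = 1.3750.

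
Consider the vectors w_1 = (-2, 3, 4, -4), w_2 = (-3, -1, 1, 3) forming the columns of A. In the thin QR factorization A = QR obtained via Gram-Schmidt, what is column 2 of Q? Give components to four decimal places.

w_1 = (-2, 3, 4, -4); ‖w_1‖ = 6.7082, so q_1 = (-0.2981, 0.4472, 0.5963, -0.5963).
q_1·w_2 = (-0.2981)·(-3) + 0.4472·(-1) + 0.5963·1 + (-0.5963)·3 = -0.7454.
u_2 = w_2 + 0.7454·q_1 = (-3.2222, -0.6667, 1.4444, 2.5556).
‖u_2‖ = 4.4096, so q_2 = (-0.7307, -0.1512, 0.3276, 0.5795).

q_2 = (-0.7307, -0.1512, 0.3276, 0.5795)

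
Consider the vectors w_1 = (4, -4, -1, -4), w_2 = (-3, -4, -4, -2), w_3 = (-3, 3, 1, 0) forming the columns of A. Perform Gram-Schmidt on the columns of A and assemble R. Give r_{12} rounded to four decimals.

r_{12} = 2.2857

e_1 = w_1/‖w_1‖ = (4, -4, -1, -4)/7.0000 = (0.5714, -0.5714, -0.1429, -0.5714).
r_{12} = e_1·w_2 = 2.2857.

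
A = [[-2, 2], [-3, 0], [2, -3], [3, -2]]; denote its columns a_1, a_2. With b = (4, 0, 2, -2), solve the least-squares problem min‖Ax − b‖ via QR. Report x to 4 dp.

x = (-0.3978, -0.0215)

a_1 = (-2, -3, 2, 3); ‖a_1‖ = 5.0990, so q_1 = (-0.3922, -0.5883, 0.3922, 0.5883).
q_1·a_2 = (-0.3922)·2 + (-0.5883)·0 + 0.3922·(-3) + 0.5883·(-2) = -3.1379.
u_2 = a_2 + 3.1379·q_1 = (0.7692, -1.8462, -1.7692, -0.1538).
‖u_2‖ = 2.6747, so q_2 = (0.2876, -0.6902, -0.6615, -0.0575).
Qᵀb = (-1.9612, -0.0575).
Back-substitute: x_2 = -0.0575/2.6747 = -0.0215.
x_1 = (-1.9612 + 3.1379·(-0.0215))/5.0990 = -0.3978.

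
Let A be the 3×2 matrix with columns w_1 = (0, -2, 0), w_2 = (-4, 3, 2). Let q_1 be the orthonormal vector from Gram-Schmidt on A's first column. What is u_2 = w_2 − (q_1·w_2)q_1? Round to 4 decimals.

u_2 = (-4.0000, 0.0000, 2.0000)

w_1 = (0, -2, 0); ‖w_1‖ = 2.0000, so q_1 = (0.0000, -1.0000, 0.0000).
q_1·w_2 = 0.0000·(-4) + (-1.0000)·3 + 0.0000·2 = -3.0000.
u_2 = w_2 + 3.0000·q_1 = (-4.0000, 0.0000, 2.0000).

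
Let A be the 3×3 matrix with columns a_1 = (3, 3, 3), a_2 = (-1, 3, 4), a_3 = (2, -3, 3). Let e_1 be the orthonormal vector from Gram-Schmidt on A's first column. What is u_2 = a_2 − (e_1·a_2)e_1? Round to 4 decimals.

u_2 = (-3.0000, 1.0000, 2.0000)

a_1 = (3, 3, 3); ‖a_1‖ = 5.1962, so e_1 = (0.5774, 0.5774, 0.5774).
e_1·a_2 = 0.5774·(-1) + 0.5774·3 + 0.5774·4 = 3.4641.
u_2 = a_2 − 3.4641·e_1 = (-3.0000, 1.0000, 2.0000).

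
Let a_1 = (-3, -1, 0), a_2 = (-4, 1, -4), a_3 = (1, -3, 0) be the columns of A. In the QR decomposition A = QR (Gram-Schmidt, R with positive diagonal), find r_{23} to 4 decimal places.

r_{23} = -1.5312

a_1 = (-3, -1, 0); ‖a_1‖ = 3.1623, so e_1 = (-0.9487, -0.3162, 0.0000).
e_1·a_2 = (-0.9487)·(-4) + (-0.3162)·1 + 0.0000·(-4) = 3.4785.
u_2 = a_2 − 3.4785·e_1 = (-0.7000, 2.1000, -4.0000).
‖u_2‖ = 4.5717, so e_2 = (-0.1531, 0.4594, -0.8750).
r_{23} = e_2·a_3 = -1.5312.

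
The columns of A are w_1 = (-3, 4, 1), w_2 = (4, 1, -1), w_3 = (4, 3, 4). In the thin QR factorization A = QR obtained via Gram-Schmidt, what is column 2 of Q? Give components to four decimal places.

e_2 = (0.7676, 0.6181, -0.1695)

e_1 = w_1/‖w_1‖ = (-3, 4, 1)/5.0990 = (-0.5883, 0.7845, 0.1961).
r_{12} = e_1·w_2 = -1.7650.
u_2 = w_2 + 1.7650·e_1 = (2.9615, 2.3846, -0.6538).
‖u_2‖ = 3.8581, so e_2 = (0.7676, 0.6181, -0.1695).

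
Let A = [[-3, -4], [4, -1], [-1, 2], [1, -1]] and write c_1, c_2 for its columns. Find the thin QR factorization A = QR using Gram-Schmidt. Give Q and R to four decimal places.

Q = [[-0.5774, -0.7503], [0.7698, -0.3792], [-0.1925, 0.4760], [0.1925, -0.2582]], R = [[5.1962, 0.9623], [0.0000, 4.5907]]

q_1 = c_1/‖c_1‖ = (-3, 4, -1, 1)/5.1962 = (-0.5774, 0.7698, -0.1925, 0.1925).
r_{12} = q_1·c_2 = 0.9623.
u_2 = c_2 − 0.9623·q_1 = (-3.4444, -1.7407, 2.1852, -1.1852).
‖u_2‖ = 4.5907, so q_2 = (-0.7503, -0.3792, 0.4760, -0.2582).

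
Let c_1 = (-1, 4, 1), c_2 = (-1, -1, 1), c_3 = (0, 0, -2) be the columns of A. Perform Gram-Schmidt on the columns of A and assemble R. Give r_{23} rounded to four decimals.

c_1 = (-1, 4, 1); ‖c_1‖ = 4.2426, so q_1 = (-0.2357, 0.9428, 0.2357).
q_1·c_2 = (-0.2357)·(-1) + 0.9428·(-1) + 0.2357·1 = -0.4714.
u_2 = c_2 + 0.4714·q_1 = (-1.1111, -0.5556, 1.1111).
‖u_2‖ = 1.6667, so q_2 = (-0.6667, -0.3333, 0.6667).
r_{23} = q_2·c_3 = -1.3333.

r_{23} = -1.3333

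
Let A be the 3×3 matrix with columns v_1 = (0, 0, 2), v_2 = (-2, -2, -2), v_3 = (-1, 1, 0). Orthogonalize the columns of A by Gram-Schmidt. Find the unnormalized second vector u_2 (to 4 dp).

u_2 = (-2.0000, -2.0000, 0.0000)

q_1 = v_1/‖v_1‖ = (0, 0, 2)/2.0000 = (0.0000, 0.0000, 1.0000).
r_{12} = q_1·v_2 = -2.0000.
u_2 = v_2 + 2.0000·q_1 = (-2.0000, -2.0000, 0.0000).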